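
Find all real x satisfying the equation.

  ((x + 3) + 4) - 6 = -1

Step 1. [((x + 3) + 4) - 6 = -1] 6 comes off first (add 6), so sub: (x + 3) + 4 = 5.
Step 2. [(x + 3) + 4 = 5] peel the +4: subtract 4 from each side, so sub: x + 3 = 1.
Step 3. [x + 3 = 1] subtract 3: x sits inside (… + 3), so sub: x = -2.

Answer: x ∈ {-2}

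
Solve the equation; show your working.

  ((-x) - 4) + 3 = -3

Step 1. [((-x) - 4) + 3 = -3] subtract 3: x sits inside (… + 3), so sub: (-x) - 4 = -6.
Step 2. [(-x) - 4 = -6] add 4: x sits inside (… - 4). So sub: -x = -2.
Step 3. [-x = -2] flip signs both sides. So neg: x = 2.

Answer: x ∈ {2}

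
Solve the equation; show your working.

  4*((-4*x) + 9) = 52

Step 1. [4*((-4*x) + 9) = 52] divide by the outer 4 ⇒ div: (-4*x) + 9 = 13.
Step 2. [(-4*x) + 9 = 13] the outer +9 inverts by subtracting 9, so sub: -4*x = 4.
Step 3. [-4*x = 4] divide by the outer -4, so div: x = -1.

Answer: x ∈ {-1}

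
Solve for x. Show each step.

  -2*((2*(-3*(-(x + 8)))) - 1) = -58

Step 1. [-2*((2*(-3*(-(x + 8)))) - 1) = -58] LHS = -2·(…); ÷-2 both sides. So div: (2*(-3*(-(x + 8)))) - 1 = 29.
Step 2. [(2*(-3*(-(x + 8)))) - 1 = 29] peel the -1: add 1 from each side ⇒ sub: 2*(-3*(-(x + 8))) = 30.
Step 3. [2*(-3*(-(x + 8))) = 30] LHS = 2·(…); ÷2 both sides. So div: -3*(-(x + 8)) = 15.
Step 4. [-3*(-(x + 8)) = 15] divide by the outer -3. So div: -(x + 8) = -5.
Step 5. [-(x + 8) = -5] flip signs both sides. So neg: x + 8 = 5.
Step 6. [x + 8 = 5] 8 comes off first (subtract 8), so sub: x = -3.

Answer: x ∈ {-3}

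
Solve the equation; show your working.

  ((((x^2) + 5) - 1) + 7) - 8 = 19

Step 1. [((((x^2) + 5) - 1) + 7) - 8 = 19] add 8: x sits inside (… - 8) ⇒ sub: (((x^2) + 5) - 1) + 7 = 27.
Step 2. [(((x^2) + 5) - 1) + 7 = 27] peel the +7: subtract 7 from each side ⇒ sub: ((x^2) + 5) - 1 = 20.
Step 3. [((x^2) + 5) - 1 = 20] 1 comes off first (add 1) ⇒ sub: (x^2) + 5 = 21.
Step 4. [(x^2) + 5 = 21] the outer +5 inverts by subtracting 5, so sub: x^2 = 16.
Step 5. [x^2 = 16] √ both sides: 16 ≥ 0 gives two branches, so sqrt: x = 4 or -4.

Answer: x ∈ {-4, 4}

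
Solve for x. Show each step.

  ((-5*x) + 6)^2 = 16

Step 1. [((-5*x) + 6)^2 = 16] LHS squared, RHS 16 ≥ 0: apply √ (±), so sqrt: (-5*x) + 6 = 4 or -4.
Step 2. [(-5*x) + 6 = 4 or -4] peel the +6: subtract 6 from each side, so sub: -5*x = -2 or -10.
Step 3. [-5*x = -2 or -10] divide by the outer -5 ⇒ div: x = 2/5 or 2.

Answer: x ∈ {2/5, 2}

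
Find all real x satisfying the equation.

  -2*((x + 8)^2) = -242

Step 1. [-2*((x + 8)^2) = -242] LHS = -2·(…); ÷-2 both sides, so div: (x + 8)^2 = 121.
Step 2. [(x + 8)^2 = 121] LHS squared, RHS 121 ≥ 0: apply √ (±), so sqrt: x + 8 = 11 or -11.
Step 3. [x + 8 = 11 or -11] +8 is outermost — subtract 8 both sides ⇒ sub: x = 3 or -19.

Answer: x ∈ {-19, 3}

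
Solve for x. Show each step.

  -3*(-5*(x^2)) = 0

Step 1. [-3*(-5*(x^2)) = 0] -3 out front; divide by -3 ⇒ div: -5*(x^2) = 0.
Step 2. [-5*(x^2) = 0] LHS = -5·(…); ÷-5 both sides. So div: x^2 = 0.
Step 3. [x^2 = 0] LHS squared, RHS 0 ≥ 0: apply √ (±). So sqrt: x = 0.

Answer: x ∈ {0}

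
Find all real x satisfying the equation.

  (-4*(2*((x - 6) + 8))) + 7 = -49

Step 1. [(-4*(2*((x - 6) + 8))) + 7 = -49] peel the +7: subtract 7 from each side ⇒ sub: -4*(2*((x - 6) + 8)) = -56.
Step 2. [-4*(2*((x - 6) + 8)) = -56] divide by the outer -4, so div: 2*((x - 6) + 8) = 14.
Step 3. [2*((x - 6) + 8) = 14] 2·(inner) — divide through by 2, so div: (x - 6) + 8 = 7.
Step 4. [(x - 6) + 8 = 7] +8 is outermost — subtract 8 both sides, so sub: x - 6 = -1.
Step 5. [x - 6 = -1] -6 is outermost — add 6 both sides ⇒ sub: x = 5.

Answer: x ∈ {5}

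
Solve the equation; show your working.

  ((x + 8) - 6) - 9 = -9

Step 1. [((x + 8) - 6) - 9 = -9] -9 is outermost — add 9 both sides. So sub: (x + 8) - 6 = 0.
Step 2. [(x + 8) - 6 = 0] 6 comes off first (add 6). So sub: x + 8 = 6.
Step 3. [x + 8 = 6] peel the +8: subtract 8 from each side, so sub: x = -2.

Answer: x ∈ {-2}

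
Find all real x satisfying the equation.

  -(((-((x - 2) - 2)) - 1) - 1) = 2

Step 1. [-(((-((x - 2) - 2)) - 1) - 1) = 2] flip signs both sides, so neg: ((-((x - 2) - 2)) - 1) - 1 = -2.
Step 2. [((-((x - 2) - 2)) - 1) - 1 = -2] -1 is outermost — add 1 both sides ⇒ sub: (-((x - 2) - 2)) - 1 = -1.
Step 3. [(-((x - 2) - 2)) - 1 = -1] peel the -1: add 1 from each side. So sub: -((x - 2) - 2) = 0.
Step 4. [-((x - 2) - 2) = 0] LHS negated; negate both sides, so neg: (x - 2) - 2 = 0.
Step 5. [(x - 2) - 2 = 0] peel the -2: add 2 from each side ⇒ sub: x - 2 = 2.
Step 6. [x - 2 = 2] -2 is outermost — add 2 both sides ⇒ sub: x = 4.

Answer: x ∈ {4}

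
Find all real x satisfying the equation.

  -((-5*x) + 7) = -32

Step 1. [-((-5*x) + 7) = -32] flip signs both sides. So neg: (-5*x) + 7 = 32.
Step 2. [(-5*x) + 7 = 32] peel the +7: subtract 7 from each side, so sub: -5*x = 25.
Step 3. [-5*x = 25] divide by the outer -5 ⇒ div: x = -5.

Answer: x ∈ {-5}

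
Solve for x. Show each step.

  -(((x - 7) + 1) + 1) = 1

Step 1. [-(((x - 7) + 1) + 1) = 1] LHS negated; negate both sides. So neg: ((x - 7) + 1) + 1 = -1.
Step 2. [((x - 7) + 1) + 1 = -1] the outer +1 inverts by subtracting 1. So sub: (x - 7) + 1 = -2.
Step 3. [(x - 7) + 1 = -2] +1 is outermost — subtract 1 both sides. So sub: x - 7 = -3.
Step 4. [x - 7 = -3] peel the -7: add 7 from each side, so sub: x = 4.

Answer: x ∈ {4}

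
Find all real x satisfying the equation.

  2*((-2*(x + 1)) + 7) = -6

Step 1. [2*((-2*(x + 1)) + 7) = -6] leading coefficient 2: divide by 2. So div: (-2*(x + 1)) + 7 = -3.
Step 2. [(-2*(x + 1)) + 7 = -3] the outer +7 inverts by subtracting 7, so sub: -2*(x + 1) = -10.
Step 3. [-2*(x + 1) = -10] leading coefficient -2: divide by -2, so div: x + 1 = 5.
Step 4. [x + 1 = 5] +1 is outermost — subtract 1 both sides, so sub: x = 4.

Answer: x ∈ {4}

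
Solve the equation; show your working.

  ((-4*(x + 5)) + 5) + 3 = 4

Step 1. [((-4*(x + 5)) + 5) + 3 = 4] peel the +3: subtract 3 from each side, so sub: (-4*(x + 5)) + 5 = 1.
Step 2. [(-4*(x + 5)) + 5 = 1] the outer +5 inverts by subtracting 5. So sub: -4*(x + 5) = -4.
Step 3. [-4*(x + 5) = -4] -4·(inner) — divide through by -4 ⇒ div: x + 5 = 1.
Step 4. [x + 5 = 1] peel the +5: subtract 5 from each side, so sub: x = -4.

Answer: x ∈ {-4}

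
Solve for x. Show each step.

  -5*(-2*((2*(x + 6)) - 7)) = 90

Step 1. [-5*(-2*((2*(x + 6)) - 7)) = 90] -5·(inner) — divide through by -5, so div: -2*((2*(x + 6)) - 7) = -18.
Step 2. [-2*((2*(x + 6)) - 7) = -18] leading coefficient -2: divide by -2. So div: (2*(x + 6)) - 7 = 9.
Step 3. [(2*(x + 6)) - 7 = 9] peel the -7: add 7 from each side, so sub: 2*(x + 6) = 16.
Step 4. [2*(x + 6) = 16] leading coefficient 2: divide by 2. So div: x + 6 = 8.
Step 5. [x + 6 = 8] subtract 6: x sits inside (… + 6), so sub: x = 2.

Answer: x ∈ {2}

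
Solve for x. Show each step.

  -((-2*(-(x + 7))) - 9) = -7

Step 1. [-((-2*(-(x + 7))) - 9) = -7] leading − — multiply by −1, so neg: (-2*(-(x + 7))) - 9 = 7.
Step 2. [(-2*(-(x + 7))) - 9 = 7] peel the -9: add 9 from each side. So sub: -2*(-(x + 7)) = 16.
Step 3. [-2*(-(x + 7)) = 16] -2 out front; divide by -2, so div: -(x + 7) = -8.
Step 4. [-(x + 7) = -8] LHS negated; negate both sides, so neg: x + 7 = 8.
Step 5. [x + 7 = 8] +7 is outermost — subtract 7 both sides ⇒ sub: x = 1.

Answer: x ∈ {1}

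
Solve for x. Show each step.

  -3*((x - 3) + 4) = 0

Step 1. [-3*((x - 3) + 4) = 0] LHS = -3·(…); ÷-3 both sides. So div: (x - 3) + 4 = 0.
Step 2. [(x - 3) + 4 = 0] +4 is outermost — subtract 4 both sides, so sub: x - 3 = -4.
Step 3. [x - 3 = -4] peel the -3: add 3 from each side. So sub: x = -1.

Answer: x ∈ {-1}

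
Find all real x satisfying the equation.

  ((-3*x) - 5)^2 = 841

Step 1. [((-3*x) - 5)^2 = 841] 841 ≥ 0, LHS is (·)² — take ±√, so sqrt: (-3*x) - 5 = 29 or -29.
Step 2. [(-3*x) - 5 = 29 or -29] -5 is outermost — add 5 both sides. So sub: -3*x = 34 or -24.
Step 3. [-3*x = 34 or -24] leading coefficient -3: divide by -3. So div: x = -34/3 or 8.

Answer: x ∈ {-34/3, 8}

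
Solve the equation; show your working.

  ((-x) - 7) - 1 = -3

Step 1. [((-x) - 7) - 1 = -3] the outer -1 inverts by adding 1, so sub: (-x) - 7 = -2.
Step 2. [(-x) - 7 = -2] the outer -7 inverts by adding 7 ⇒ sub: -x = 5.
Step 3. [-x = 5] LHS negated; negate both sides, so neg: x = -5.

Answer: x ∈ {-5}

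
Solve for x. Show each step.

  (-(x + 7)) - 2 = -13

Step 1. [(-(x + 7)) - 2 = -13] -2 is outermost — add 2 both sides, so sub: -(x + 7) = -11.
Step 2. [-(x + 7) = -11] leading − — multiply by −1, so neg: x + 7 = 11.
Step 3. [x + 7 = 11] the outer +7 inverts by subtracting 7, so sub: x = 4.

Answer: x ∈ {4}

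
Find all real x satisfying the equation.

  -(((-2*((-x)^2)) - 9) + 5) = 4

Step 1. [-(((-2*((-x)^2)) - 9) + 5) = 4] leading − — multiply by −1, so neg: ((-2*((-x)^2)) - 9) + 5 = -4.
Step 2. [((-2*((-x)^2)) - 9) + 5 = -4] peel the +5: subtract 5 from each side. So sub: (-2*((-x)^2)) - 9 = -9.
Step 3. [(-2*((-x)^2)) - 9 = -9] add 9: x sits inside (… - 9), so sub: -2*((-x)^2) = 0.
Step 4. [-2*((-x)^2) = 0] LHS = -2·(…); ÷-2 both sides, so div: (-x)^2 = 0.
Step 5. [(-x)^2 = 0] LHS squared, RHS 0 ≥ 0: apply √ (±) ⇒ sqrt: -x = 0.
Step 6. [-x = 0] leading − — multiply by −1, so neg: x = 0.

Answer: x ∈ {0}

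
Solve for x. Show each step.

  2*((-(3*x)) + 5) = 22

Step 1. [2*((-(3*x)) + 5) = 22] divide by the outer 2 ⇒ div: (-(3*x)) + 5 = 11.
Step 2. [(-(3*x)) + 5 = 11] 5 comes off first (subtract 5) ⇒ sub: -(3*x) = 6.
Step 3. [-(3*x) = 6] flip signs both sides. So neg: 3*x = -6.
Step 4. [3*x = -6] leading coefficient 3: divide by 3 ⇒ div: x = -2.

Answer: x ∈ {-2}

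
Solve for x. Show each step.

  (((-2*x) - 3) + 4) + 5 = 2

Step 1. [(((-2*x) - 3) + 4) + 5 = 2] subtract 5: x sits inside (… + 5), so sub: ((-2*x) - 3) + 4 = -3.
Step 2. [((-2*x) - 3) + 4 = -3] peel the +4: subtract 4 from each side, so sub: (-2*x) - 3 = -7.
Step 3. [(-2*x) - 3 = -7] 3 comes off first (add 3). So sub: -2*x = -4.
Step 4. [-2*x = -4] leading coefficient -2: divide by -2. So div: x = 2.

Answer: x ∈ {2}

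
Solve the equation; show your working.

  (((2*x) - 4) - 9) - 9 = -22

Step 1. [(((2*x) - 4) - 9) - 9 = -22] peel the -9: add 9 from each side ⇒ sub: ((2*x) - 4) - 9 = -13.
Step 2. [((2*x) - 4) - 9 = -13] -9 is outermost — add 9 both sides. So sub: (2*x) - 4 = -4.
Step 3. [(2*x) - 4 = -4] 2 divides every term; factor it out. So factor: x - 2 = -2.
Step 4. [x - 2 = -2] peel the -2: add 2 from each side, so sub: x = 0.

Answer: x ∈ {0}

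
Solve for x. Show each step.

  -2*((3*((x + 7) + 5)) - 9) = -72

Step 1. [-2*((3*((x + 7) + 5)) - 9) = -72] -2 out front; divide by -2. So div: (3*((x + 7) + 5)) - 9 = 36.
Step 2. [(3*((x + 7) + 5)) - 9 = 36] 3 divides every term; factor it out. So factor: ((x + 7) + 5) - 3 = 12.
Step 3. [((x + 7) + 5) - 3 = 12] add 3: x sits inside (… - 3), so sub: (x + 7) + 5 = 15.
Step 4. [(x + 7) + 5 = 15] subtract 5: x sits inside (… + 5), so sub: x + 7 = 10.
Step 5. [x + 7 = 10] subtract 7: x sits inside (… + 7), so sub: x = 3.

Answer: x ∈ {3}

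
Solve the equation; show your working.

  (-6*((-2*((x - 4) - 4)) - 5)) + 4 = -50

Step 1. [(-6*((-2*((x - 4) - 4)) - 5)) + 4 = -50] the outer +4 inverts by subtracting 4. So sub: -6*((-2*((x - 4) - 4)) - 5) = -54.
Step 2. [-6*((-2*((x - 4) - 4)) - 5) = -54] leading coefficient -6: divide by -6, so div: (-2*((x - 4) - 4)) - 5 = 9.
Step 3. [(-2*((x - 4) - 4)) - 5 = 9] -5 is outermost — add 5 both sides. So sub: -2*((x - 4) - 4) = 14.
Step 4. [-2*((x - 4) - 4) = 14] divide by the outer -2 ⇒ div: (x - 4) - 4 = -7.
Step 5. [(x - 4) - 4 = -7] 4 comes off first (add 4), so sub: x - 4 = -3.
Step 6. [x - 4 = -3] add 4: x sits inside (… - 4), so sub: x = 1.

Answer: x ∈ {1}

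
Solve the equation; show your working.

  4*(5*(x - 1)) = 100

Step 1. [4*(5*(x - 1)) = 100] leading coefficient 4: divide by 4 ⇒ div: 5*(x - 1) = 25.
Step 2. [5*(x - 1) = 25] leading coefficient 5: divide by 5, so div: x - 1 = 5.
Step 3. [x - 1 = 5] peel the -1: add 1 from each side ⇒ sub: x = 6.

Answer: x ∈ {6}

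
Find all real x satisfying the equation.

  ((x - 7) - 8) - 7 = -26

Step 1. [((x - 7) - 8) - 7 = -26] add 7: x sits inside (… - 7) ⇒ sub: (x - 7) - 8 = -19.
Step 2. [(x - 7) - 8 = -19] 8 comes off first (add 8), so sub: x - 7 = -11.
Step 3. [x - 7 = -11] peel the -7: add 7 from each side. So sub: x = -4.

Answer: x ∈ {-4}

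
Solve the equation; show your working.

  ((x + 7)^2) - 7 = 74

Step 1. [((x + 7)^2) - 7 = 74] add 7: x sits inside (… - 7), so sub: (x + 7)^2 = 81.
Step 2. [(x + 7)^2 = 81] √ both sides: 81 ≥ 0 gives two branches. So sqrt: x + 7 = 9 or -9.
Step 3. [x + 7 = 9 or -9] peel the +7: subtract 7 from each side. So sub: x = 2 or -16.

Answer: x ∈ {-16, 2}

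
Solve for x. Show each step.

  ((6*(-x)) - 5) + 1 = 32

Step 1. [((6*(-x)) - 5) + 1 = 32] 1 comes off first (subtract 1) ⇒ sub: (6*(-x)) - 5 = 31.
Step 2. [(6*(-x)) - 5 = 31] add 5: x sits inside (… - 5), so sub: 6*(-x) = 36.
Step 3. [6*(-x) = 36] leading coefficient 6: divide by 6. So div: -x = 6.
Step 4. [-x = 6] LHS negated; negate both sides, so neg: x = -6.

Answer: x ∈ {-6}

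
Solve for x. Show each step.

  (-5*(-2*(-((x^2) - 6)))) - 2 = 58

Step 1. [(-5*(-2*(-((x^2) - 6)))) - 2 = 58] 2 comes off first (add 2). So sub: -5*(-2*(-((x^2) - 6))) = 60.
Step 2. [-5*(-2*(-((x^2) - 6))) = 60] -5 out front; divide by -5, so div: -2*(-((x^2) - 6)) = -12.
Step 3. [-2*(-((x^2) - 6)) = -12] LHS = -2·(…); ÷-2 both sides ⇒ div: -((x^2) - 6) = 6.
Step 4. [-((x^2) - 6) = 6] leading − — multiply by −1, so neg: (x^2) - 6 = -6.
Step 5. [(x^2) - 6 = -6] -6 is outermost — add 6 both sides, so sub: x^2 = 0.
Step 6. [x^2 = 0] LHS squared, RHS 0 ≥ 0: apply √ (±) ⇒ sqrt: x = 0.

Answer: x ∈ {0}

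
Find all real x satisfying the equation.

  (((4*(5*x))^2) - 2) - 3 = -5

Step 1. [(((4*(5*x))^2) - 2) - 3 = -5] 3 comes off first (add 3) ⇒ sub: ((4*(5*x))^2) - 2 = -2.
Step 2. [((4*(5*x))^2) - 2 = -2] the outer -2 inverts by adding 2, so sub: (4*(5*x))^2 = 0.
Step 3. [(4*(5*x))^2 = 0] √ both sides: 0 ≥ 0 gives two branches ⇒ sqrt: 4*(5*x) = 0.
Step 4. [4*(5*x) = 0] 4 out front; divide by 4 ⇒ div: 5*x = 0.
Step 5. [5*x = 0] 5·(inner) — divide through by 5 ⇒ div: x = 0.

Answer: x ∈ {0}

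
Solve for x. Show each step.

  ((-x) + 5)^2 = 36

Step 1. [((-x) + 5)^2 = 36] √ both sides: 36 ≥ 0 gives two branches, so sqrt: (-x) + 5 = 6 or -6.
Step 2. [(-x) + 5 = 6 or -6] 5 comes off first (subtract 5). So sub: -x = 1 or -11.
Step 3. [-x = 1 or -11] leading − — multiply by −1. So neg: x = -1 or 11.

Answer: x ∈ {-1, 11}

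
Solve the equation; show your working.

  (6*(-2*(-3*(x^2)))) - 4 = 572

Step 1. [(6*(-2*(-3*(x^2)))) - 4 = 572] add 4: x sits inside (… - 4), so sub: 6*(-2*(-3*(x^2))) = 576.
Step 2. [6*(-2*(-3*(x^2))) = 576] 6·(inner) — divide through by 6 ⇒ div: -2*(-3*(x^2)) = 96.
Step 3. [-2*(-3*(x^2)) = 96] LHS = -2·(…); ÷-2 both sides ⇒ div: -3*(x^2) = -48.
Step 4. [-3*(x^2) = -48] leading coefficient -3: divide by -3 ⇒ div: x^2 = 16.
Step 5. [x^2 = 16] √ both sides: 16 ≥ 0 gives two branches ⇒ sqrt: x = 4 or -4.

Answer: x ∈ {-4, 4}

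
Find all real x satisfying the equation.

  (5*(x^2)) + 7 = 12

Step 1. [(5*(x^2)) + 7 = 12] the outer +7 inverts by subtracting 7, so sub: 5*(x^2) = 5.
Step 2. [5*(x^2) = 5] LHS = 5·(…); ÷5 both sides. So div: x^2 = 1.
Step 3. [x^2 = 1] √ both sides: 1 ≥ 0 gives two branches. So sqrt: x = 1 or -1.

Answer: x ∈ {-1, 1}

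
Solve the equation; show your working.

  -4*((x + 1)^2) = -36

Step 1. [-4*((x + 1)^2) = -36] leading coefficient -4: divide by -4 ⇒ div: (x + 1)^2 = 9.
Step 2. [(x + 1)^2 = 9] √ both sides: 9 ≥ 0 gives two branches, so sqrt: x + 1 = 3 or -3.
Step 3. [x + 1 = 3 or -3] 1 comes off first (subtract 1) ⇒ sub: x = 2 or -4.

Answer: x ∈ {-4, 2}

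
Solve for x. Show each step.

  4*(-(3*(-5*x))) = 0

Step 1. [4*(-(3*(-5*x))) = 0] LHS = 4·(…); ÷4 both sides. So div: -(3*(-5*x)) = 0.
Step 2. [-(3*(-5*x)) = 0] flip signs both sides, so neg: 3*(-5*x) = 0.
Step 3. [3*(-5*x) = 0] divide by the outer 3 ⇒ div: -5*x = 0.
Step 4. [-5*x = 0] leading coefficient -5: divide by -5. So div: x = 0.

Answer: x ∈ {0}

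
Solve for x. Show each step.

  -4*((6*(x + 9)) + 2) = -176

Step 1. [-4*((6*(x + 9)) + 2) = -176] LHS = -4·(…); ÷-4 both sides ⇒ div: (6*(x + 9)) + 2 = 44.
Step 2. [(6*(x + 9)) + 2 = 44] 2 comes off first (subtract 2). So sub: 6*(x + 9) = 42.
Step 3. [6*(x + 9) = 42] 6 out front; divide by 6, so div: x + 9 = 7.
Step 4. [x + 9 = 7] +9 is outermost — subtract 9 both sides, so sub: x = -2.

Answer: x ∈ {-2}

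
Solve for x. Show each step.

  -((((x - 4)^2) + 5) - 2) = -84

Step 1. [-((((x - 4)^2) + 5) - 2) = -84] LHS negated; negate both sides. So neg: (((x - 4)^2) + 5) - 2 = 84.
Step 2. [(((x - 4)^2) + 5) - 2 = 84] peel the -2: add 2 from each side, so sub: ((x - 4)^2) + 5 = 86.
Step 3. [((x - 4)^2) + 5 = 86] +5 is outermost — subtract 5 both sides. So sub: (x - 4)^2 = 81.
Step 4. [(x - 4)^2 = 81] √ both sides: 81 ≥ 0 gives two branches ⇒ sqrt: x - 4 = 9 or -9.
Step 5. [x - 4 = 9 or -9] the outer -4 inverts by adding 4. So sub: x = 13 or -5.

Answer: x ∈ {-5, 13}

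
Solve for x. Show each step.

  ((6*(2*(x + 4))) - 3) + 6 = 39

Step 1. [((6*(2*(x + 4))) - 3) + 6 = 39] the outer +6 inverts by subtracting 6, so sub: (6*(2*(x + 4))) - 3 = 33.
Step 2. [(6*(2*(x + 4))) - 3 = 33] -3 is outermost — add 3 both sides ⇒ sub: 6*(2*(x + 4)) = 36.
Step 3. [6*(2*(x + 4)) = 36] 6 out front; divide by 6. So div: 2*(x + 4) = 6.
Step 4. [2*(x + 4) = 6] 2 out front; divide by 2. So div: x + 4 = 3.
Step 5. [x + 4 = 3] 4 comes off first (subtract 4), so sub: x = -1.

Answer: x ∈ {-1}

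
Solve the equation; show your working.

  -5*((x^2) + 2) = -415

Step 1. [-5*((x^2) + 2) = -415] -5·(inner) — divide through by -5, so div: (x^2) + 2 = 83.
Step 2. [(x^2) + 2 = 83] the outer +2 inverts by subtracting 2. So sub: x^2 = 81.
Step 3. [x^2 = 81] LHS squared, RHS 81 ≥ 0: apply √ (±) ⇒ sqrt: x = 9 or -9.

Answer: x ∈ {-9, 9}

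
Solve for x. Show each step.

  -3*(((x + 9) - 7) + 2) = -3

Step 1. [-3*(((x + 9) - 7) + 2) = -3] -3·(inner) — divide through by -3, so div: ((x + 9) - 7) + 2 = 1.
Step 2. [((x + 9) - 7) + 2 = 1] peel the +2: subtract 2 from each side, so sub: (x + 9) - 7 = -1.
Step 3. [(x + 9) - 7 = -1] -7 is outermost — add 7 both sides, so sub: x + 9 = 6.
Step 4. [x + 9 = 6] the outer +9 inverts by subtracting 9. So sub: x = -3.

Answer: x ∈ {-3}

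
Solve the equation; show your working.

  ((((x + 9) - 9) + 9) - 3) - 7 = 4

Step 1. [((((x + 9) - 9) + 9) - 3) - 7 = 4] the outer -7 inverts by adding 7. So sub: (((x + 9) - 9) + 9) - 3 = 11.
Step 2. [(((x + 9) - 9) + 9) - 3 = 11] peel the -3: add 3 from each side ⇒ sub: ((x + 9) - 9) + 9 = 14.
Step 3. [((x + 9) - 9) + 9 = 14] peel the +9: subtract 9 from each side, so sub: (x + 9) - 9 = 5.
Step 4. [(x + 9) - 9 = 5] peel the -9: add 9 from each side. So sub: x + 9 = 14.
Step 5. [x + 9 = 14] the outer +9 inverts by subtracting 9. So sub: x = 5.

Answer: x ∈ {5}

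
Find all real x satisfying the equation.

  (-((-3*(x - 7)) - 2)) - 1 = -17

Step 1. [(-((-3*(x - 7)) - 2)) - 1 = -17] -1 is outermost — add 1 both sides. So sub: -((-3*(x - 7)) - 2) = -16.
Step 2. [-((-3*(x - 7)) - 2) = -16] LHS negated; negate both sides, so neg: (-3*(x - 7)) - 2 = 16.
Step 3. [(-3*(x - 7)) - 2 = 16] -2 is outermost — add 2 both sides, so sub: -3*(x - 7) = 18.
Step 4. [-3*(x - 7) = 18] leading coefficient -3: divide by -3 ⇒ div: x - 7 = -6.
Step 5. [x - 7 = -6] add 7: x sits inside (… - 7), so sub: x = 1.

Answer: x ∈ {1}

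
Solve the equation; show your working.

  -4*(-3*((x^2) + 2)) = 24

Step 1. [-4*(-3*((x^2) + 2)) = 24] LHS = -4·(…); ÷-4 both sides. So div: -3*((x^2) + 2) = -6.
Step 2. [-3*((x^2) + 2) = -6] -3·(inner) — divide through by -3, so div: (x^2) + 2 = 2.
Step 3. [(x^2) + 2 = 2] peel the +2: subtract 2 from each side, so sub: x^2 = 0.
Step 4. [x^2 = 0] LHS squared, RHS 0 ≥ 0: apply √ (±) ⇒ sqrt: x = 0.

Answer: x ∈ {0}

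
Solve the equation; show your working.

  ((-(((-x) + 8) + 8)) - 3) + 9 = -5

Step 1. [((-(((-x) + 8) + 8)) - 3) + 9 = -5] peel the +9: subtract 9 from each side, so sub: (-(((-x) + 8) + 8)) - 3 = -14.
Step 2. [(-(((-x) + 8) + 8)) - 3 = -14] the outer -3 inverts by adding 3. So sub: -(((-x) + 8) + 8) = -11.
Step 3. [-(((-x) + 8) + 8) = -11] leading − — multiply by −1. So neg: ((-x) + 8) + 8 = 11.
Step 4. [((-x) + 8) + 8 = 11] the outer +8 inverts by subtracting 8, so sub: (-x) + 8 = 3.
Step 5. [(-x) + 8 = 3] 8 comes off first (subtract 8), so sub: -x = -5.
Step 6. [-x = -5] LHS negated; negate both sides. So neg: x = 5.

Answer: x ∈ {5}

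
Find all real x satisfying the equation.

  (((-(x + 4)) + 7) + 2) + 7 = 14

Step 1. [(((-(x + 4)) + 7) + 2) + 7 = 14] 7 comes off first (subtract 7), so sub: ((-(x + 4)) + 7) + 2 = 7.
Step 2. [((-(x + 4)) + 7) + 2 = 7] subtract 2: x sits inside (… + 2), so sub: (-(x + 4)) + 7 = 5.
Step 3. [(-(x + 4)) + 7 = 5] +7 is outermost — subtract 7 both sides, so sub: -(x + 4) = -2.
Step 4. [-(x + 4) = -2] flip signs both sides, so neg: x + 4 = 2.
Step 5. [x + 4 = 2] 4 comes off first (subtract 4). So sub: x = -2.

Answer: x ∈ {-2}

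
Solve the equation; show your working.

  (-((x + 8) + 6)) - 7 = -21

Step 1. [(-((x + 8) + 6)) - 7 = -21] the outer -7 inverts by adding 7 ⇒ sub: -((x + 8) + 6) = -14.
Step 2. [-((x + 8) + 6) = -14] leading − — multiply by −1, so neg: (x + 8) + 6 = 14.
Step 3. [(x + 8) + 6 = 14] peel the +6: subtract 6 from each side, so sub: x + 8 = 8.
Step 4. [x + 8 = 8] the outer +8 inverts by subtracting 8. So sub: x = 0.

Answer: x ∈ {0}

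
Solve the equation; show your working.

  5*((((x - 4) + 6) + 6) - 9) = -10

Step 1. [5*((((x - 4) + 6) + 6) - 9) = -10] LHS = 5·(…); ÷5 both sides. So div: (((x - 4) + 6) + 6) - 9 = -2.
Step 2. [(((x - 4) + 6) + 6) - 9 = -2] add 9: x sits inside (… - 9) ⇒ sub: ((x - 4) + 6) + 6 = 7.
Step 3. [((x - 4) + 6) + 6 = 7] peel the +6: subtract 6 from each side. So sub: (x - 4) + 6 = 1.
Step 4. [(x - 4) + 6 = 1] 6 comes off first (subtract 6), so sub: x - 4 = -5.
Step 5. [x - 4 = -5] the outer -4 inverts by adding 4. So sub: x = -1.

Answer: x ∈ {-1}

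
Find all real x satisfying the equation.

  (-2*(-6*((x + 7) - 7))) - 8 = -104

Step 1. [(-2*(-6*((x + 7) - 7))) - 8 = -104] -2 divides every term; factor it out ⇒ factor: (-6*((x + 7) - 7)) + 4 = 52.
Step 2. [(-6*((x + 7) - 7)) + 4 = 52] 4 comes off first (subtract 4), so sub: -6*((x + 7) - 7) = 48.
Step 3. [-6*((x + 7) - 7) = 48] leading coefficient -6: divide by -6 ⇒ div: (x + 7) - 7 = -8.
Step 4. [(x + 7) - 7 = -8] the outer -7 inverts by adding 7 ⇒ sub: x + 7 = -1.
Step 5. [x + 7 = -1] 7 comes off first (subtract 7). So sub: x = -8.

Answer: x ∈ {-8}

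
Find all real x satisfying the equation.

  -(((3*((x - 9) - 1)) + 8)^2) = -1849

Step 1. [-(((3*((x - 9) - 1)) + 8)^2) = -1849] flip signs both sides ⇒ neg: ((3*((x - 9) - 1)) + 8)^2 = 1849.
Step 2. [((3*((x - 9) - 1)) + 8)^2 = 1849] √ both sides: 1849 ≥ 0 gives two branches ⇒ sqrt: (3*((x - 9) - 1)) + 8 = 43 or -43.
Step 3. [(3*((x - 9) - 1)) + 8 = 43 or -43] peel the +8: subtract 8 from each side ⇒ sub: 3*((x - 9) - 1) = 35 or -51.
Step 4. [3*((x - 9) - 1) = 35 or -51] 3·(inner) — divide through by 3. So div: (x - 9) - 1 = 35/3 or -17.
Step 5. [(x - 9) - 1 = 35/3 or -17] -1 is outermost — add 1 both sides ⇒ sub: x - 9 = 38/3 or -16.
Step 6. [x - 9 = 38/3 or -16] add 9: x sits inside (… - 9). So sub: x = 65/3 or -7.

Answer: x ∈ {-7, 65/3}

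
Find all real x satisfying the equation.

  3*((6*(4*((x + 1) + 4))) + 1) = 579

Step 1. [3*((6*(4*((x + 1) + 4))) + 1) = 579] divide by the outer 3 ⇒ div: (6*(4*((x + 1) + 4))) + 1 = 193.
Step 2. [(6*(4*((x + 1) + 4))) + 1 = 193] +1 is outermost — subtract 1 both sides, so sub: 6*(4*((x + 1) + 4)) = 192.
Step 3. [6*(4*((x + 1) + 4)) = 192] 6·(inner) — divide through by 6. So div: 4*((x + 1) + 4) = 32.
Step 4. [4*((x + 1) + 4) = 32] LHS = 4·(…); ÷4 both sides, so div: (x + 1) + 4 = 8.
Step 5. [(x + 1) + 4 = 8] subtract 4: x sits inside (… + 4). So sub: x + 1 = 4.
Step 6. [x + 1 = 4] subtract 1: x sits inside (… + 1), so sub: x = 3.

Answer: x ∈ {3}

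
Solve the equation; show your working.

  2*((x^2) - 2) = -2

Step 1. [2*((x^2) - 2) = -2] leading coefficient 2: divide by 2, so div: (x^2) - 2 = -1.
Step 2. [(x^2) - 2 = -1] 2 comes off first (add 2), so sub: x^2 = 1.
Step 3. [x^2 = 1] √ both sides: 1 ≥ 0 gives two branches ⇒ sqrt: x = 1 or -1.

Answer: x ∈ {-1, 1}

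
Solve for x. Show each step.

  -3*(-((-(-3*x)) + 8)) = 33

Step 1. [-3*(-((-(-3*x)) + 8)) = 33] LHS = -3·(…); ÷-3 both sides, so div: -((-(-3*x)) + 8) = -11.
Step 2. [-((-(-3*x)) + 8) = -11] leading − — multiply by −1. So neg: (-(-3*x)) + 8 = 11.
Step 3. [(-(-3*x)) + 8 = 11] 8 comes off first (subtract 8). So sub: -(-3*x) = 3.
Step 4. [-(-3*x) = 3] flip signs both sides ⇒ neg: -3*x = -3.
Step 5. [-3*x = -3] LHS = -3·(…); ÷-3 both sides, so div: x = 1.

Answer: x ∈ {1}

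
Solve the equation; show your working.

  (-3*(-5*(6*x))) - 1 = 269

Step 1. [(-3*(-5*(6*x))) - 1 = 269] the outer -1 inverts by adding 1 ⇒ sub: -3*(-5*(6*x)) = 270.
Step 2. [-3*(-5*(6*x)) = 270] -3·(inner) — divide through by -3 ⇒ div: -5*(6*x) = -90.
Step 3. [-5*(6*x) = -90] leading coefficient -5: divide by -5 ⇒ div: 6*x = 18.
Step 4. [6*x = 18] 6 out front; divide by 6. So div: x = 3.

Answer: x ∈ {3}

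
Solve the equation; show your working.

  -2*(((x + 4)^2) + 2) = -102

Step 1. [-2*(((x + 4)^2) + 2) = -102] -2 out front; divide by -2 ⇒ div: ((x + 4)^2) + 2 = 51.
Step 2. [((x + 4)^2) + 2 = 51] 2 comes off first (subtract 2) ⇒ sub: (x + 4)^2 = 49.
Step 3. [(x + 4)^2 = 49] 49 ≥ 0, LHS is (·)² — take ±√. So sqrt: x + 4 = 7 or -7.
Step 4. [x + 4 = 7 or -7] subtract 4: x sits inside (… + 4) ⇒ sub: x = 3 or -11.

Answer: x ∈ {-11, 3}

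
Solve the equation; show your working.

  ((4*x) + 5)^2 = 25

Step 1. [((4*x) + 5)^2 = 25] LHS squared, RHS 25 ≥ 0: apply √ (±), so sqrt: (4*x) + 5 = 5 or -5.
Step 2. [(4*x) + 5 = 5 or -5] peel the +5: subtract 5 from each side ⇒ sub: 4*x = 0 or -10.
Step 3. [4*x = 0 or -10] 4 out front; divide by 4. So div: x = 0 or -5/2.

Answer: x ∈ {-5/2, 0}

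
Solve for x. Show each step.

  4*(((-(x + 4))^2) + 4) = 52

Step 1. [4*(((-(x + 4))^2) + 4) = 52] 4·(inner) — divide through by 4, so div: ((-(x + 4))^2) + 4 = 13.
Step 2. [((-(x + 4))^2) + 4 = 13] +4 is outermost — subtract 4 both sides. So sub: (-(x + 4))^2 = 9.
Step 3. [(-(x + 4))^2 = 9] √ both sides: 9 ≥ 0 gives two branches. So sqrt: -(x + 4) = 3 or -3.
Step 4. [-(x + 4) = 3 or -3] flip signs both sides, so neg: x + 4 = -3 or 3.
Step 5. [x + 4 = -3 or 3] 4 comes off first (subtract 4). So sub: x = -7 or -1.

Answer: x ∈ {-7, -1}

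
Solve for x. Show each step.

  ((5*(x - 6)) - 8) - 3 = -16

Step 1. [((5*(x - 6)) - 8) - 3 = -16] 3 comes off first (add 3). So sub: (5*(x - 6)) - 8 = -13.
Step 2. [(5*(x - 6)) - 8 = -13] peel the -8: add 8 from each side. So sub: 5*(x - 6) = -5.
Step 3. [5*(x - 6) = -5] LHS = 5·(…); ÷5 both sides ⇒ div: x - 6 = -1.
Step 4. [x - 6 = -1] -6 is outermost — add 6 both sides, so sub: x = 5.

Answer: x ∈ {5}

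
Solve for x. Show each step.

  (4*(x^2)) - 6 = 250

Step 1. [(4*(x^2)) - 6 = 250] peel the -6: add 6 from each side ⇒ sub: 4*(x^2) = 256.
Step 2. [4*(x^2) = 256] 4 out front; divide by 4. So div: x^2 = 64.
Step 3. [x^2 = 64] 64 ≥ 0, LHS is (·)² — take ±√. So sqrt: x = 8 or -8.

Answer: x ∈ {-8, 8}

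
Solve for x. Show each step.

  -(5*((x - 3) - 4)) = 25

Step 1. [-(5*((x - 3) - 4)) = 25] LHS negated; negate both sides ⇒ neg: 5*((x - 3) - 4) = -25.
Step 2. [5*((x - 3) - 4) = -25] LHS = 5·(…); ÷5 both sides. So div: (x - 3) - 4 = -5.
Step 3. [(x - 3) - 4 = -5] -4 is outermost — add 4 both sides, so sub: x - 3 = -1.
Step 4. [x - 3 = -1] -3 is outermost — add 3 both sides. So sub: x = 2.

Answer: x ∈ {2}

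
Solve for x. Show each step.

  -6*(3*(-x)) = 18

Step 1. [-6*(3*(-x)) = 18] divide by the outer -6, so div: 3*(-x) = -3.
Step 2. [3*(-x) = -3] leading coefficient 3: divide by 3 ⇒ div: -x = -1.
Step 3. [-x = -1] flip signs both sides ⇒ neg: x = 1.

Answer: x ∈ {1}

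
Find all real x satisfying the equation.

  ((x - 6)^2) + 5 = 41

Step 1. [((x - 6)^2) + 5 = 41] 5 comes off first (subtract 5). So sub: (x - 6)^2 = 36.
Step 2. [(x - 6)^2 = 36] 36 ≥ 0, LHS is (·)² — take ±√. So sqrt: x - 6 = 6 or -6.
Step 3. [x - 6 = 6 or -6] 6 comes off first (add 6), so sub: x = 12 or 0.

Answer: x ∈ {0, 12}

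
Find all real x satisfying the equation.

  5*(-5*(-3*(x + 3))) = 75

Step 1. [5*(-5*(-3*(x + 3))) = 75] 5·(inner) — divide through by 5 ⇒ div: -5*(-3*(x + 3)) = 15.
Step 2. [-5*(-3*(x + 3)) = 15] -5 out front; divide by -5 ⇒ div: -3*(x + 3) = -3.
Step 3. [-3*(x + 3) = -3] -3 out front; divide by -3, so div: x + 3 = 1.
Step 4. [x + 3 = 1] subtract 3: x sits inside (… + 3). So sub: x = -2.

Answer: x ∈ {-2}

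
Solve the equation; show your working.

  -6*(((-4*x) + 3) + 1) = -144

Step 1. [-6*(((-4*x) + 3) + 1) = -144] LHS = -6·(…); ÷-6 both sides, so div: ((-4*x) + 3) + 1 = 24.
Step 2. [((-4*x) + 3) + 1 = 24] peel the +1: subtract 1 from each side. So sub: (-4*x) + 3 = 23.
Step 3. [(-4*x) + 3 = 23] 3 comes off first (subtract 3). So sub: -4*x = 20.
Step 4. [-4*x = 20] -4 out front; divide by -4. So div: x = -5.

Answer: x ∈ {-5}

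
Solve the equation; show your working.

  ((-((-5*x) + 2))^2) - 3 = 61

Step 1. [((-((-5*x) + 2))^2) - 3 = 61] add 3: x sits inside (… - 3) ⇒ sub: (-((-5*x) + 2))^2 = 64.
Step 2. [(-((-5*x) + 2))^2 = 64] LHS squared, RHS 64 ≥ 0: apply √ (±) ⇒ sqrt: -((-5*x) + 2) = 8 or -8.
Step 3. [-((-5*x) + 2) = 8 or -8] flip signs both sides, so neg: (-5*x) + 2 = -8 or 8.
Step 4. [(-5*x) + 2 = -8 or 8] subtract 2: x sits inside (… + 2) ⇒ sub: -5*x = -10 or 6.
Step 5. [-5*x = -10 or 6] LHS = -5·(…); ÷-5 both sides ⇒ div: x = 2 or -6/5.

Answer: x ∈ {-6/5, 2}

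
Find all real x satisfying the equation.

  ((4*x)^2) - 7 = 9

Step 1. [((4*x)^2) - 7 = 9] the outer -7 inverts by adding 7, so sub: (4*x)^2 = 16.
Step 2. [(4*x)^2 = 16] 16 ≥ 0, LHS is (·)² — take ±√ ⇒ sqrt: 4*x = 4 or -4.
Step 3. [4*x = 4 or -4] 4·(inner) — divide through by 4, so div: x = 1 or -1.

Answer: x ∈ {-1, 1}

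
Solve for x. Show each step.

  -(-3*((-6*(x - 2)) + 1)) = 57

Step 1. [-(-3*((-6*(x - 2)) + 1)) = 57] leading − — multiply by −1, so neg: -3*((-6*(x - 2)) + 1) = -57.
Step 2. [-3*((-6*(x - 2)) + 1) = -57] leading coefficient -3: divide by -3 ⇒ div: (-6*(x - 2)) + 1 = 19.
Step 3. [(-6*(x - 2)) + 1 = 19] 1 comes off first (subtract 1), so sub: -6*(x - 2) = 18.
Step 4. [-6*(x - 2) = 18] divide by the outer -6, so div: x - 2 = -3.
Step 5. [x - 2 = -3] the outer -2 inverts by adding 2 ⇒ sub: x = -1.

Answer: x ∈ {-1}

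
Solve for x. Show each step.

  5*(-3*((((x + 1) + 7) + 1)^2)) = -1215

Step 1. [5*(-3*((((x + 1) + 7) + 1)^2)) = -1215] 5·(inner) — divide through by 5. So div: -3*((((x + 1) + 7) + 1)^2) = -243.
Step 2. [-3*((((x + 1) + 7) + 1)^2) = -243] divide by the outer -3 ⇒ div: (((x + 1) + 7) + 1)^2 = 81.
Step 3. [(((x + 1) + 7) + 1)^2 = 81] 81 ≥ 0, LHS is (·)² — take ±√. So sqrt: ((x + 1) + 7) + 1 = 9 or -9.
Step 4. [((x + 1) + 7) + 1 = 9 or -9] 1 comes off first (subtract 1). So sub: (x + 1) + 7 = 8 or -10.
Step 5. [(x + 1) + 7 = 8 or -10] +7 is outermost — subtract 7 both sides ⇒ sub: x + 1 = 1 or -17.
Step 6. [x + 1 = 1 or -17] +1 is outermost — subtract 1 both sides. So sub: x = 0 or -18.

Answer: x ∈ {-18, 0}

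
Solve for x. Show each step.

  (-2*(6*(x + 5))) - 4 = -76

Step 1. [(-2*(6*(x + 5))) - 4 = -76] the outer -4 inverts by adding 4. So sub: -2*(6*(x + 5)) = -72.
Step 2. [-2*(6*(x + 5)) = -72] leading coefficient -2: divide by -2, so div: 6*(x + 5) = 36.
Step 3. [6*(x + 5) = 36] 6 out front; divide by 6 ⇒ div: x + 5 = 6.
Step 4. [x + 5 = 6] the outer +5 inverts by subtracting 5 ⇒ sub: x = 1.

Answer: x ∈ {1}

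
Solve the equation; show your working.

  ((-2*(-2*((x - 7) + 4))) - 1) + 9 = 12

Step 1. [((-2*(-2*((x - 7) + 4))) - 1) + 9 = 12] +9 is outermost — subtract 9 both sides ⇒ sub: (-2*(-2*((x - 7) + 4))) - 1 = 3.
Step 2. [(-2*(-2*((x - 7) + 4))) - 1 = 3] peel the -1: add 1 from each side. So sub: -2*(-2*((x - 7) + 4)) = 4.
Step 3. [-2*(-2*((x - 7) + 4)) = 4] -2·(inner) — divide through by -2, so div: -2*((x - 7) + 4) = -2.
Step 4. [-2*((x - 7) + 4) = -2] LHS = -2·(…); ÷-2 both sides, so div: (x - 7) + 4 = 1.
Step 5. [(x - 7) + 4 = 1] +4 is outermost — subtract 4 both sides, so sub: x - 7 = -3.
Step 6. [x - 7 = -3] peel the -7: add 7 from each side. So sub: x = 4.

Answer: x ∈ {4}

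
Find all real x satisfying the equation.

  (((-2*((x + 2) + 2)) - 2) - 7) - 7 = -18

Step 1. [(((-2*((x + 2) + 2)) - 2) - 7) - 7 = -18] -7 is outermost — add 7 both sides. So sub: ((-2*((x + 2) + 2)) - 2) - 7 = -11.
Step 2. [((-2*((x + 2) + 2)) - 2) - 7 = -11] add 7: x sits inside (… - 7), so sub: (-2*((x + 2) + 2)) - 2 = -4.
Step 3. [(-2*((x + 2) + 2)) - 2 = -4] -2 divides every term; factor it out, so factor: ((x + 2) + 2) + 1 = 2.
Step 4. [((x + 2) + 2) + 1 = 2] subtract 1: x sits inside (… + 1) ⇒ sub: (x + 2) + 2 = 1.
Step 5. [(x + 2) + 2 = 1] +2 is outermost — subtract 2 both sides. So sub: x + 2 = -1.
Step 6. [x + 2 = -1] +2 is outermost — subtract 2 both sides, so sub: x = -3.

Answer: x ∈ {-3}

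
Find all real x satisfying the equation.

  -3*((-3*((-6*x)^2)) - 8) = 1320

Step 1. [-3*((-3*((-6*x)^2)) - 8) = 1320] LHS = -3·(…); ÷-3 both sides, so div: (-3*((-6*x)^2)) - 8 = -440.
Step 2. [(-3*((-6*x)^2)) - 8 = -440] 8 comes off first (add 8), so sub: -3*((-6*x)^2) = -432.
Step 3. [-3*((-6*x)^2) = -432] divide by the outer -3, so div: (-6*x)^2 = 144.
Step 4. [(-6*x)^2 = 144] 144 ≥ 0, LHS is (·)² — take ±√, so sqrt: -6*x = 12 or -12.
Step 5. [-6*x = 12 or -12] -6·(inner) — divide through by -6, so div: x = -2 or 2.

Answer: x ∈ {-2, 2}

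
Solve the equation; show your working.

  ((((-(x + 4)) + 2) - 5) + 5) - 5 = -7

Step 1. [((((-(x + 4)) + 2) - 5) + 5) - 5 = -7] -5 is outermost — add 5 both sides, so sub: (((-(x + 4)) + 2) - 5) + 5 = -2.
Step 2. [(((-(x + 4)) + 2) - 5) + 5 = -2] the outer +5 inverts by subtracting 5. So sub: ((-(x + 4)) + 2) - 5 = -7.
Step 3. [((-(x + 4)) + 2) - 5 = -7] -5 is outermost — add 5 both sides, so sub: (-(x + 4)) + 2 = -2.
Step 4. [(-(x + 4)) + 2 = -2] peel the +2: subtract 2 from each side, so sub: -(x + 4) = -4.
Step 5. [-(x + 4) = -4] flip signs both sides, so neg: x + 4 = 4.
Step 6. [x + 4 = 4] 4 comes off first (subtract 4). So sub: x = 0.

Answer: x ∈ {0}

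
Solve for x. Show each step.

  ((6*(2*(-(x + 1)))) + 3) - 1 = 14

Step 1. [((6*(2*(-(x + 1)))) + 3) - 1 = 14] add 1: x sits inside (… - 1) ⇒ sub: (6*(2*(-(x + 1)))) + 3 = 15.
Step 2. [(6*(2*(-(x + 1)))) + 3 = 15] the outer +3 inverts by subtracting 3 ⇒ sub: 6*(2*(-(x + 1))) = 12.
Step 3. [6*(2*(-(x + 1))) = 12] 6·(inner) — divide through by 6. So div: 2*(-(x + 1)) = 2.
Step 4. [2*(-(x + 1)) = 2] leading coefficient 2: divide by 2, so div: -(x + 1) = 1.
Step 5. [-(x + 1) = 1] leading − — multiply by −1, so neg: x + 1 = -1.
Step 6. [x + 1 = -1] +1 is outermost — subtract 1 both sides ⇒ sub: x = -2.

Answer: x ∈ {-2}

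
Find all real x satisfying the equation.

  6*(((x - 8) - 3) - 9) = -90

Step 1. [6*(((x - 8) - 3) - 9) = -90] 6·(inner) — divide through by 6. So div: ((x - 8) - 3) - 9 = -15.
Step 2. [((x - 8) - 3) - 9 = -15] -9 is outermost — add 9 both sides. So sub: (x - 8) - 3 = -6.
Step 3. [(x - 8) - 3 = -6] the outer -3 inverts by adding 3. So sub: x - 8 = -3.
Step 4. [x - 8 = -3] peel the -8: add 8 from each side, so sub: x = 5.

Answer: x ∈ {5}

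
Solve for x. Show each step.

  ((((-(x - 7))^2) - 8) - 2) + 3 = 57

Step 1. [((((-(x - 7))^2) - 8) - 2) + 3 = 57] +3 is outermost — subtract 3 both sides. So sub: (((-(x - 7))^2) - 8) - 2 = 54.
Step 2. [(((-(x - 7))^2) - 8) - 2 = 54] 2 comes off first (add 2), so sub: ((-(x - 7))^2) - 8 = 56.
Step 3. [((-(x - 7))^2) - 8 = 56] peel the -8: add 8 from each side. So sub: (-(x - 7))^2 = 64.
Step 4. [(-(x - 7))^2 = 64] √ both sides: 64 ≥ 0 gives two branches. So sqrt: -(x - 7) = 8 or -8.
Step 5. [-(x - 7) = 8 or -8] LHS negated; negate both sides. So neg: x - 7 = -8 or 8.
Step 6. [x - 7 = -8 or 8] add 7: x sits inside (… - 7) ⇒ sub: x = -1 or 15.

Answer: x ∈ {-1, 15}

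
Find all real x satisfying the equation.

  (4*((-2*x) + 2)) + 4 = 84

Step 1. [(4*((-2*x) + 2)) + 4 = 84] the outer +4 inverts by subtracting 4, so sub: 4*((-2*x) + 2) = 80.
Step 2. [4*((-2*x) + 2) = 80] divide by the outer 4 ⇒ div: (-2*x) + 2 = 20.
Step 3. [(-2*x) + 2 = 20] common factor -2 (LHS and 20) — divide through. So factor: x - 1 = -10.
Step 4. [x - 1 = -10] -1 is outermost — add 1 both sides, so sub: x = -9.

Answer: x ∈ {-9}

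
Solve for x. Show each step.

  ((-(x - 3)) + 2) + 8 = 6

Step 1. [((-(x - 3)) + 2) + 8 = 6] +8 is outermost — subtract 8 both sides ⇒ sub: (-(x - 3)) + 2 = -2.
Step 2. [(-(x - 3)) + 2 = -2] the outer +2 inverts by subtracting 2. So sub: -(x - 3) = -4.
Step 3. [-(x - 3) = -4] LHS negated; negate both sides, so neg: x - 3 = 4.
Step 4. [x - 3 = 4] peel the -3: add 3 from each side ⇒ sub: x = 7.

Answer: x ∈ {7}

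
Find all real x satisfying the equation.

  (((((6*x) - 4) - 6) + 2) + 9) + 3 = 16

Step 1. [(((((6*x) - 4) - 6) + 2) + 9) + 3 = 16] subtract 3: x sits inside (… + 3), so sub: ((((6*x) - 4) - 6) + 2) + 9 = 13.
Step 2. [((((6*x) - 4) - 6) + 2) + 9 = 13] subtract 9: x sits inside (… + 9). So sub: (((6*x) - 4) - 6) + 2 = 4.
Step 3. [(((6*x) - 4) - 6) + 2 = 4] subtract 2: x sits inside (… + 2). So sub: ((6*x) - 4) - 6 = 2.
Step 4. [((6*x) - 4) - 6 = 2] peel the -6: add 6 from each side ⇒ sub: (6*x) - 4 = 8.
Step 5. [(6*x) - 4 = 8] -4 is outermost — add 4 both sides. So sub: 6*x = 12.
Step 6. [6*x = 12] leading coefficient 6: divide by 6. So div: x = 2.

Answer: x ∈ {2}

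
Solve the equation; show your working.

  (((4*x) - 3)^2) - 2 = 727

Step 1. [(((4*x) - 3)^2) - 2 = 727] -2 is outermost — add 2 both sides, so sub: ((4*x) - 3)^2 = 729.
Step 2. [((4*x) - 3)^2 = 729] 729 ≥ 0, LHS is (·)² — take ±√, so sqrt: (4*x) - 3 = 27 or -27.
Step 3. [(4*x) - 3 = 27 or -27] -3 is outermost — add 3 both sides. So sub: 4*x = 30 or -24.
Step 4. [4*x = 30 or -24] divide by the outer 4 ⇒ div: x = 15/2 or -6.

Answer: x ∈ {-6, 15/2}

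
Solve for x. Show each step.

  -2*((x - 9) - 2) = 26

Step 1. [-2*((x - 9) - 2) = 26] LHS = -2·(…); ÷-2 both sides ⇒ div: (x - 9) - 2 = -13.
Step 2. [(x - 9) - 2 = -13] -2 is outermost — add 2 both sides, so sub: x - 9 = -11.
Step 3. [x - 9 = -11] add 9: x sits inside (… - 9), so sub: x = -2.

Answer: x ∈ {-2}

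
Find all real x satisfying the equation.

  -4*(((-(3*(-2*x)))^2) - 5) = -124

Step 1. [-4*(((-(3*(-2*x)))^2) - 5) = -124] divide by the outer -4 ⇒ div: ((-(3*(-2*x)))^2) - 5 = 31.
Step 2. [((-(3*(-2*x)))^2) - 5 = 31] -5 is outermost — add 5 both sides ⇒ sub: (-(3*(-2*x)))^2 = 36.
Step 3. [(-(3*(-2*x)))^2 = 36] LHS squared, RHS 36 ≥ 0: apply √ (±). So sqrt: -(3*(-2*x)) = 6 or -6.
Step 4. [-(3*(-2*x)) = 6 or -6] flip signs both sides, so neg: 3*(-2*x) = -6 or 6.
Step 5. [3*(-2*x) = -6 or 6] leading coefficient 3: divide by 3 ⇒ div: -2*x = -2 or 2.
Step 6. [-2*x = -2 or 2] leading coefficient -2: divide by -2. So div: x = 1 or -1.

Answer: x ∈ {-1, 1}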